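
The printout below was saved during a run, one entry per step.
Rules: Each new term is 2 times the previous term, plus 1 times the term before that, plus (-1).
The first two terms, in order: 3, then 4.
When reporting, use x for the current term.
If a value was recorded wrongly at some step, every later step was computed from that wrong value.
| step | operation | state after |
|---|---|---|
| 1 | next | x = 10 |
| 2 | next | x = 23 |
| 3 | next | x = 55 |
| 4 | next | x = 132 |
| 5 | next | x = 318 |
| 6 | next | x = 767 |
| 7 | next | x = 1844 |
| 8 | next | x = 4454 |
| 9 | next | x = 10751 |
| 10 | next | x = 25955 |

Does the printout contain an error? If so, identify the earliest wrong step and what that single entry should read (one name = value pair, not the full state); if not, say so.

step 7, x = 1851

Step 1: x = 2*(4) + (1)*(3) + (-1) = 10 — agrees with the printout.
Step 2: x = 2*(10) + (1)*(4) + (-1) = 23 — consistent with the printout.
Step 3: x = 2*(23) + (1)*(10) + (-1) = 55 — agrees with the printout.
Step 4: x = 2*(55) + (1)*(23) + (-1) = 132 — agrees with the printout.
Step 5: x = 2*(132) + (1)*(55) + (-1) = 318 — same as recorded.
Step 6: x = 2*(318) + (1)*(132) + (-1) = 767 — exactly as logged.
Step 7: x = 2*(767) + (1)*(318) + (-1) = 1851 — the entry is off here.
So the first discrepancy is step 7, where the right value is x = 1851.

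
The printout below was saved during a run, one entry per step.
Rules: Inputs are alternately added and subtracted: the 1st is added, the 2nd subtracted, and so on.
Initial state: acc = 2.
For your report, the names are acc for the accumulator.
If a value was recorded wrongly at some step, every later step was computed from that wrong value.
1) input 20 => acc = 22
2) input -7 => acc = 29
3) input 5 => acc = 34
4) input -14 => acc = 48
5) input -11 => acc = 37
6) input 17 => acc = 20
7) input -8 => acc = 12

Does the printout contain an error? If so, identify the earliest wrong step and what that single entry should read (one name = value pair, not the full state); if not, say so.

no error

Step 1: acc = 2 + 20 = 22 — checks out.
Step 2: acc = 22 - -7 = 29 — no discrepancy.
Step 3: acc = 29 + 5 = 34 — matches.
Step 4: acc = 34 - -14 = 48 — checks out.
Step 5: acc = 48 + -11 = 37 — same as recorded.
Step 6: acc = 37 - 17 = 20 — checks out.
Step 7: acc = 20 + -8 = 12 — agrees with the printout.
The whole run recomputes cleanly — no discrepancies.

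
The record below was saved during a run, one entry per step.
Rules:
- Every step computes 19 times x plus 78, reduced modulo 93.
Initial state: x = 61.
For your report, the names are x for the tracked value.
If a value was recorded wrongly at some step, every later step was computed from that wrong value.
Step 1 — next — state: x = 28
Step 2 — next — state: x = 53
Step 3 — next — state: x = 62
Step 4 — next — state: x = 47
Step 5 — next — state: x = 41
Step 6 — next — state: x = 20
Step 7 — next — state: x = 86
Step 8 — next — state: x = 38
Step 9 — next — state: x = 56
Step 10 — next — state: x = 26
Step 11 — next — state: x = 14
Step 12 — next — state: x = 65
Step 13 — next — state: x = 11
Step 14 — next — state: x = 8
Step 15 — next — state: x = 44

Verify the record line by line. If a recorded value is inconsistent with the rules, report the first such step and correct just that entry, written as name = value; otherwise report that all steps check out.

step 2, x = 52

1. x = (19*61 + 78) mod 93 = 28 (in agreement)
2. x = (19*28 + 78) mod 93 = 52 (the record disagrees here)
So the first discrepancy is step 2, where the right value is x = 52.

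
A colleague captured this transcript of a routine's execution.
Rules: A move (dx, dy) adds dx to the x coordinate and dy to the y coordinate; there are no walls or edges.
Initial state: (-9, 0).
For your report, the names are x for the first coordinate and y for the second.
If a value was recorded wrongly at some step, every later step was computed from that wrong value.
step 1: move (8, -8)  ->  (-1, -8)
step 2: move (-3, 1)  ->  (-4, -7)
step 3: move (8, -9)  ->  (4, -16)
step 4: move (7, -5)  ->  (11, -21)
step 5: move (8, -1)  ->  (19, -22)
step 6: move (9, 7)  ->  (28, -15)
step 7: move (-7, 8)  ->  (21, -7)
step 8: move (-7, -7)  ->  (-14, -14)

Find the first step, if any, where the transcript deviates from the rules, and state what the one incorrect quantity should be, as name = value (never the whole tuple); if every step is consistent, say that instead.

step 8, x = 14

step 1: x = -9 + (8) = -1, y = 0 + (-8) = -8 -> same as recorded
step 2: x = -1 + (-3) = -4, y = -8 + (1) = -7 -> same as recorded
step 3: x = -4 + (8) = 4, y = -7 + (-9) = -16 -> verified
step 4: x = 4 + (7) = 11, y = -16 + (-5) = -21 -> checks out
step 5: x = 11 + (8) = 19, y = -21 + (-1) = -22 -> same as recorded
step 6: x = 19 + (9) = 28, y = -22 + (7) = -15 -> matches
step 7: x = 28 + (-7) = 21, y = -15 + (8) = -7 -> matches
step 8: x = 21 + (-7) = 14, y = -7 + (-7) = -14 -> not what was recorded
That makes step 8 the first incorrect line — x = 14 is what it should show.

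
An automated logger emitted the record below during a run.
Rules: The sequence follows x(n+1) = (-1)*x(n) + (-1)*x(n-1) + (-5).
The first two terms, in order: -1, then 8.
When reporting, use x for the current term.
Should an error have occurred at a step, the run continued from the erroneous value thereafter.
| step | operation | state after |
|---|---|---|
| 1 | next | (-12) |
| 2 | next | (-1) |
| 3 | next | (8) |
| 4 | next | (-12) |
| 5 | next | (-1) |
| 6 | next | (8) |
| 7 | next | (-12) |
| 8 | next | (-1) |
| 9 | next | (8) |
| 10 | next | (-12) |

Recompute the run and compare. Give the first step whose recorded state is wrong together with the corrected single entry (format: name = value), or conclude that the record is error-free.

1. x = -1*(8) + (-1)*(-1) + (-5) = -12 (same as recorded)
2. x = -1*(-12) + (-1)*(8) + (-5) = -1 (agrees with the record)
3. x = -1*(-1) + (-1)*(-12) + (-5) = 8 (confirmed correct)
4. x = -1*(8) + (-1)*(-1) + (-5) = -12 (verified)
5. x = -1*(-12) + (-1)*(8) + (-5) = -1 (verified)
6. x = -1*(-1) + (-1)*(-12) + (-5) = 8 (agrees with the record)
7. x = -1*(8) + (-1)*(-1) + (-5) = -12 (no discrepancy)
8. x = -1*(-12) + (-1)*(8) + (-5) = -1 (checks out)
9. x = -1*(-1) + (-1)*(-12) + (-5) = 8 (consistent with the record)
10. x = -1*(8) + (-1)*(-1) + (-5) = -12 (matches)
Every step is consistent.

no error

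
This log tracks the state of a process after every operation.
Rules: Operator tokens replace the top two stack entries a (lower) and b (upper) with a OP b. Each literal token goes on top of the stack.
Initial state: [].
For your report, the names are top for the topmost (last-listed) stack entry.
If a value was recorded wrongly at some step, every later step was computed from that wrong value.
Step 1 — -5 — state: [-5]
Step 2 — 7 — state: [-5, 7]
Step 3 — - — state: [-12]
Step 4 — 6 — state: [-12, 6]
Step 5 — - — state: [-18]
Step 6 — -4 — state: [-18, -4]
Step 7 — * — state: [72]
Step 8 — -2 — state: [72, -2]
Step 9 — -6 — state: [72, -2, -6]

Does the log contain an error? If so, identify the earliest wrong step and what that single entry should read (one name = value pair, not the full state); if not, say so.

1. push -5: top = -5 (confirmed correct)
2. push 7: top = 7 (exactly as logged)
3. -5 - 7 = -12 (confirmed correct)
4. push 6: top = 6 (matches)
5. -12 - 6 = -18 (same as recorded)
6. push -4: top = -4 (no discrepancy)
7. -18 * -4 = 72 (exactly as logged)
8. push -2: top = -2 (same as recorded)
9. push -6: top = -6 (consistent with the log)
The whole run recomputes cleanly — no discrepancies.

no error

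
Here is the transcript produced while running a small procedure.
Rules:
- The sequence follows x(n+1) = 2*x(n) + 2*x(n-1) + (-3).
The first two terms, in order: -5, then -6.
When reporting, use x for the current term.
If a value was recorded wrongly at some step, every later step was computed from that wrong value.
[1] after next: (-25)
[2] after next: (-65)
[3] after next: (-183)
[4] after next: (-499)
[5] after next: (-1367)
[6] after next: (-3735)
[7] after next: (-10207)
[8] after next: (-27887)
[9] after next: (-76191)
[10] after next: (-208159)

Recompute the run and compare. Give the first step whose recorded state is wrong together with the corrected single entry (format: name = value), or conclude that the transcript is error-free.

no error

1. x = 2*(-6) + (2)*(-5) + (-3) = -25 (checks out)
2. x = 2*(-25) + (2)*(-6) + (-3) = -65 (checks out)
3. x = 2*(-65) + (2)*(-25) + (-3) = -183 (consistent with the transcript)
4. x = 2*(-183) + (2)*(-65) + (-3) = -499 (matches)
5. x = 2*(-499) + (2)*(-183) + (-3) = -1367 (agrees with the transcript)
6. x = 2*(-1367) + (2)*(-499) + (-3) = -3735 (consistent with the transcript)
7. x = 2*(-3735) + (2)*(-1367) + (-3) = -10207 (exactly as logged)
8. x = 2*(-10207) + (2)*(-3735) + (-3) = -27887 (in agreement)
9. x = 2*(-27887) + (2)*(-10207) + (-3) = -76191 (no discrepancy)
10. x = 2*(-76191) + (2)*(-27887) + (-3) = -208159 (checks out)
No step deviates from the rules.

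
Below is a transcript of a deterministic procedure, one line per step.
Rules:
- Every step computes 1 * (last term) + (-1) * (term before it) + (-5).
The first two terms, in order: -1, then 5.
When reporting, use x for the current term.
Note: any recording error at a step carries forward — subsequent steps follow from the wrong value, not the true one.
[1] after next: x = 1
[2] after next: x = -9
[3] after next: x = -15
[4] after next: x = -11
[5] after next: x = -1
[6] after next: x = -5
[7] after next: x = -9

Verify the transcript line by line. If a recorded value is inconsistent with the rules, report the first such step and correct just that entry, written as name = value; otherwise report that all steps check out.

Step 1: x = 1*(5) + (-1)*(-1) + (-5) = 1 — confirmed correct.
Step 2: x = 1*(1) + (-1)*(5) + (-5) = -9 — in agreement.
Step 3: x = 1*(-9) + (-1)*(1) + (-5) = -15 — confirmed correct.
Step 4: x = 1*(-15) + (-1)*(-9) + (-5) = -11 — verified.
Step 5: x = 1*(-11) + (-1)*(-15) + (-5) = -1 — in agreement.
Step 6: x = 1*(-1) + (-1)*(-11) + (-5) = 5 — first mismatch against the transcript.
That makes step 6 the first incorrect line — x = 5 is what it should show.

step 6, x = 5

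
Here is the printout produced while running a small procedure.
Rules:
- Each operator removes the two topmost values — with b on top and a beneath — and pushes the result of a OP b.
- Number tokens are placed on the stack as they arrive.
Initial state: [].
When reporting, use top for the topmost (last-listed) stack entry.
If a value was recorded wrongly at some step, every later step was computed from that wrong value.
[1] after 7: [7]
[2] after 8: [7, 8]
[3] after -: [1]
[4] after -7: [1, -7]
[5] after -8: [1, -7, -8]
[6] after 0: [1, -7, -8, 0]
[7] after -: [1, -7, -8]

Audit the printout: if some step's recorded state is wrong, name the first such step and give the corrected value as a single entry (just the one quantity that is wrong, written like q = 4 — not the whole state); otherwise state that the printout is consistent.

step 3, top = -1

step 1: push 7: top = 7 -> matches
step 2: push 8: top = 8 -> verified
step 3: 7 - 8 = -1 -> first mismatch against the printout
Conclusion: step 3 carries the first error; the entry should be top = -1.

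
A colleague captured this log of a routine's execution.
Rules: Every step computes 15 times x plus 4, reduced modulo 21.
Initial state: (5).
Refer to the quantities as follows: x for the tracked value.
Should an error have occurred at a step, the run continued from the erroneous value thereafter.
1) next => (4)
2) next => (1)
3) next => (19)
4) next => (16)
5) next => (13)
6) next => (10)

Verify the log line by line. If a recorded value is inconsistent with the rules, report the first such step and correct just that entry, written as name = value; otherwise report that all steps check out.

step 1, x = 16

Recomputing the run from the initial state:
step 1: x = 16
step 2: x = 13
step 3: x = 10
step 4: x = 7
step 5: x = 4
step 6: x = 1
The first disagreement with the log is at step 1, where the value should be x = 16.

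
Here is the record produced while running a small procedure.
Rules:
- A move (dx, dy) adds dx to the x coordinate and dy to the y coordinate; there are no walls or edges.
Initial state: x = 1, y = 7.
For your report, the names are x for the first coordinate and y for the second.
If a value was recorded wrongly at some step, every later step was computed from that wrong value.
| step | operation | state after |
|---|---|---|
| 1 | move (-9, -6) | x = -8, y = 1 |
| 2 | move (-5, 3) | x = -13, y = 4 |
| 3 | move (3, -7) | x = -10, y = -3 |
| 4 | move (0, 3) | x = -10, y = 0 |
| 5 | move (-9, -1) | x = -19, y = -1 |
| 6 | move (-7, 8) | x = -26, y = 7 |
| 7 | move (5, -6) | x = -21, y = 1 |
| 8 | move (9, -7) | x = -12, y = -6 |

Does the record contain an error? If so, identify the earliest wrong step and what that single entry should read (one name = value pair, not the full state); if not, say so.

no error

Step 1: x = 1 + (-9) = -8, y = 7 + (-6) = 1 — confirmed correct.
Step 2: x = -8 + (-5) = -13, y = 1 + (3) = 4 — same as recorded.
Step 3: x = -13 + (3) = -10, y = 4 + (-7) = -3 — no discrepancy.
Step 4: x = -10 + (0) = -10, y = -3 + (3) = 0 — verified.
Step 5: x = -10 + (-9) = -19, y = 0 + (-1) = -1 — verified.
Step 6: x = -19 + (-7) = -26, y = -1 + (8) = 7 — no discrepancy.
Step 7: x = -26 + (5) = -21, y = 7 + (-6) = 1 — in agreement.
Step 8: x = -21 + (9) = -12, y = 1 + (-7) = -6 — in agreement.
All entries verified; no error found.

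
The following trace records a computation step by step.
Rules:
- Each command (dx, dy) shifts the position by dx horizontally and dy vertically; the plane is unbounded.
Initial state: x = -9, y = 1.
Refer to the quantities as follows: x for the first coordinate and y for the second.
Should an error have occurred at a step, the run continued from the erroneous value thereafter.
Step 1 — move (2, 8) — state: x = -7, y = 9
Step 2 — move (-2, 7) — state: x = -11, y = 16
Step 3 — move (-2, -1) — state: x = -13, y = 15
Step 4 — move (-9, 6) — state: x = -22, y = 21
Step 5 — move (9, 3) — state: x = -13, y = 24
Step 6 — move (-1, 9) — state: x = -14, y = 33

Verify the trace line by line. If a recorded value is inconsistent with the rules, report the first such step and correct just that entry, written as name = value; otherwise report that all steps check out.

step 2, x = -9

Recomputing the run from the initial state:
step 1: x = -7, y = 9
step 2: x = -9, y = 16
step 3: x = -11, y = 15
step 4: x = -20, y = 21
step 5: x = -11, y = 24
step 6: x = -12, y = 33
The first disagreement with the trace is at step 2, where the value should be x = -9.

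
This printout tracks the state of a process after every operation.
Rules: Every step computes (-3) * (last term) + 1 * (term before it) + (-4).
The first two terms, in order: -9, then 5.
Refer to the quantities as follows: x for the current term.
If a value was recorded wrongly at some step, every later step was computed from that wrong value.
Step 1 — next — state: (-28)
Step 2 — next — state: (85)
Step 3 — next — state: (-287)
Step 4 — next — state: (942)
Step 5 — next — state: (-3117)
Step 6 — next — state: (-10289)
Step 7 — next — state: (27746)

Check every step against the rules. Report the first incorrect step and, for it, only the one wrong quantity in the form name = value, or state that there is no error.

step 1: x = -3*(5) + (1)*(-9) + (-4) = -28 -> checks out
step 2: x = -3*(-28) + (1)*(5) + (-4) = 85 -> in agreement
step 3: x = -3*(85) + (1)*(-28) + (-4) = -287 -> matches
step 4: x = -3*(-287) + (1)*(85) + (-4) = 942 -> exactly as logged
step 5: x = -3*(942) + (1)*(-287) + (-4) = -3117 -> matches
step 6: x = -3*(-3117) + (1)*(942) + (-4) = 10289 -> not what was recorded
First incorrect step: 6; the correct value is x = 10289.

step 6, x = 10289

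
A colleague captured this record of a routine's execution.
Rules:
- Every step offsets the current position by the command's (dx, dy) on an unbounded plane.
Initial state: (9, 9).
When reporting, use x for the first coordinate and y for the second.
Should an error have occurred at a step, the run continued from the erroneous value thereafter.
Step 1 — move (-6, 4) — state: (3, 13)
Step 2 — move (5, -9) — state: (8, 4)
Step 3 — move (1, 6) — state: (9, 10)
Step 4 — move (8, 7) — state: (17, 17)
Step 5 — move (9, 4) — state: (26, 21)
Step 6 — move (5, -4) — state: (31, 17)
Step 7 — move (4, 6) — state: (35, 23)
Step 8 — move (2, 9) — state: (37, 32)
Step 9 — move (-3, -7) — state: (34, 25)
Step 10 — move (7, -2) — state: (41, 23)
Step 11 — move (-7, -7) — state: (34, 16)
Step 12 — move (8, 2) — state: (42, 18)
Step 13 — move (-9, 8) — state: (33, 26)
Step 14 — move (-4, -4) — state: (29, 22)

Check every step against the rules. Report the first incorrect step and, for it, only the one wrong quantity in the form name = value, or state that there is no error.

no error

1. x = 9 + (-6) = 3, y = 9 + (4) = 13 (same as recorded)
2. x = 3 + (5) = 8, y = 13 + (-9) = 4 (no discrepancy)
3. x = 8 + (1) = 9, y = 4 + (6) = 10 (matches)
4. x = 9 + (8) = 17, y = 10 + (7) = 17 (in agreement)
5. x = 17 + (9) = 26, y = 17 + (4) = 21 (agrees with the record)
6. x = 26 + (5) = 31, y = 21 + (-4) = 17 (verified)
7. x = 31 + (4) = 35, y = 17 + (6) = 23 (matches)
8. x = 35 + (2) = 37, y = 23 + (9) = 32 (in agreement)
9. x = 37 + (-3) = 34, y = 32 + (-7) = 25 (checks out)
10. x = 34 + (7) = 41, y = 25 + (-2) = 23 (matches)
11. x = 41 + (-7) = 34, y = 23 + (-7) = 16 (checks out)
12. x = 34 + (8) = 42, y = 16 + (2) = 18 (exactly as logged)
13. x = 42 + (-9) = 33, y = 18 + (8) = 26 (verified)
14. x = 33 + (-4) = 29, y = 26 + (-4) = 22 (verified)
The whole run recomputes cleanly — no discrepancies.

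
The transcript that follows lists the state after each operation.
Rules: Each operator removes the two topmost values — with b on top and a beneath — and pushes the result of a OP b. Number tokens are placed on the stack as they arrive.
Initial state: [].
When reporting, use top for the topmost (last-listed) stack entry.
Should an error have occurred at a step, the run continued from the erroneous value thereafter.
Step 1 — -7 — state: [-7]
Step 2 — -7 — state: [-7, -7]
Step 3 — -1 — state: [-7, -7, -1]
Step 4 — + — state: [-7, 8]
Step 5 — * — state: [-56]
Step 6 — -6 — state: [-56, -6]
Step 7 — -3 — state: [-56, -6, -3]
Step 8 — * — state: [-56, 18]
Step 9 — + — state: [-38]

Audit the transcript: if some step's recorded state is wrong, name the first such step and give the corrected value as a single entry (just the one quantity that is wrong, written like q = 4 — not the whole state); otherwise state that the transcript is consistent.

step 4, top = -8

Recomputing the run from the initial state:
step 1: [-7]
step 2: [-7, -7]
step 3: [-7, -7, -1]
step 4: [-7, -8]
step 5: [56]
step 6: [56, -6]
step 7: [56, -6, -3]
step 8: [56, 18]
step 9: [74]
The first disagreement with the transcript is at step 4, where the value should be top = -8.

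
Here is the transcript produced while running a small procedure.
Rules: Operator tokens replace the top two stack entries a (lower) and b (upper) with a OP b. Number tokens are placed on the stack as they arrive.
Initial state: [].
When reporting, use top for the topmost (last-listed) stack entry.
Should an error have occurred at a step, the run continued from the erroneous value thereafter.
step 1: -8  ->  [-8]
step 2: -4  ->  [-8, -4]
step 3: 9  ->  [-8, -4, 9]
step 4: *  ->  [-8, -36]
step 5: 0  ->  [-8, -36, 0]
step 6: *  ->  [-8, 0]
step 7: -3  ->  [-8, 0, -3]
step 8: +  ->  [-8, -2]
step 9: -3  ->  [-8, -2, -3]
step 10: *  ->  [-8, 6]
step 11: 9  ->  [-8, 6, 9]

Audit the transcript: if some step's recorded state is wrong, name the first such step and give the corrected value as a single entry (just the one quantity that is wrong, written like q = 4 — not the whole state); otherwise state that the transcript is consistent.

Step 1: push -8: top = -8 — checks out.
Step 2: push -4: top = -4 — same as recorded.
Step 3: push 9: top = 9 — agrees with the transcript.
Step 4: -4 * 9 = -36 — checks out.
Step 5: push 0: top = 0 — consistent with the transcript.
Step 6: -36 * 0 = 0 — consistent with the transcript.
Step 7: push -3: top = -3 — matches.
Step 8: 0 + -3 = -3 — a discrepancy with the transcript.
The audit stops at step 8: the recorded entry is wrong and should be top = -3.

step 8, top = -3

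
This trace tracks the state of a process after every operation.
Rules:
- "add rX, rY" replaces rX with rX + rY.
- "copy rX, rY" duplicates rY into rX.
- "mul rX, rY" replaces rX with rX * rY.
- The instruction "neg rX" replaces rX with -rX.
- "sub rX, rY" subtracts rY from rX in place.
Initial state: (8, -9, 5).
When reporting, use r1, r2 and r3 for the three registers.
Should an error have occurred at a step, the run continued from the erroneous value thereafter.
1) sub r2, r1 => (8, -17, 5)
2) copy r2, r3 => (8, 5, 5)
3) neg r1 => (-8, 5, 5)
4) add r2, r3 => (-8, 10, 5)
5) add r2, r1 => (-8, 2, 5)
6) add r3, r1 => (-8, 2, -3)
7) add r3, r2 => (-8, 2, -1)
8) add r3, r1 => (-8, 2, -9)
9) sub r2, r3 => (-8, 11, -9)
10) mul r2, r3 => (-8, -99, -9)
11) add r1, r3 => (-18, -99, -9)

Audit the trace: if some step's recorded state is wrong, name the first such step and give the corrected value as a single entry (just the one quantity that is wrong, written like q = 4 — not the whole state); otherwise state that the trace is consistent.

step 11, r1 = -17

Step 1: r2 = -9 - 8 = -17 — verified.
Step 2: r2 = 5 — checks out.
Step 3: r1 = -(8) = -8 — confirmed correct.
Step 4: r2 = 5 + 5 = 10 — confirmed correct.
Step 5: r2 = 10 + -8 = 2 — confirmed correct.
Step 6: r3 = 5 + -8 = -3 — matches.
Step 7: r3 = -3 + 2 = -1 — agrees with the trace.
Step 8: r3 = -1 + -8 = -9 — no discrepancy.
Step 9: r2 = 2 - -9 = 11 — in agreement.
Step 10: r2 = 11 * -9 = -99 — agrees with the trace.
Step 11: r1 = -8 + -9 = -17 — first mismatch against the trace.
The earliest wrong entry is at step 11: it should read r1 = -17.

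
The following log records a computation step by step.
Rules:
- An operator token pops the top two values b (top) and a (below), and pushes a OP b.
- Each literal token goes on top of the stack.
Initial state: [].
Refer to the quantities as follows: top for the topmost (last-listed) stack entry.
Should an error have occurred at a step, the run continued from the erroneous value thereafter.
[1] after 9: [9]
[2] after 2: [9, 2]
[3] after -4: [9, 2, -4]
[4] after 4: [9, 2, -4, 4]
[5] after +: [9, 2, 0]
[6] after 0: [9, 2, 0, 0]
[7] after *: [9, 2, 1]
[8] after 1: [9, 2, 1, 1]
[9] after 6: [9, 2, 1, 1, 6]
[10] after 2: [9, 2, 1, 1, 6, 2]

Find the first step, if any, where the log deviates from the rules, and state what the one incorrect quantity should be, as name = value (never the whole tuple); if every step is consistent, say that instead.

step 7, top = 0

Recomputing the run from the initial state:
step 1: [9]
step 2: [9, 2]
step 3: [9, 2, -4]
step 4: [9, 2, -4, 4]
step 5: [9, 2, 0]
step 6: [9, 2, 0, 0]
step 7: [9, 2, 0]
step 8: [9, 2, 0, 1]
step 9: [9, 2, 0, 1, 6]
step 10: [9, 2, 0, 1, 6, 2]
The first disagreement with the log is at step 7, where the value should be top = 0.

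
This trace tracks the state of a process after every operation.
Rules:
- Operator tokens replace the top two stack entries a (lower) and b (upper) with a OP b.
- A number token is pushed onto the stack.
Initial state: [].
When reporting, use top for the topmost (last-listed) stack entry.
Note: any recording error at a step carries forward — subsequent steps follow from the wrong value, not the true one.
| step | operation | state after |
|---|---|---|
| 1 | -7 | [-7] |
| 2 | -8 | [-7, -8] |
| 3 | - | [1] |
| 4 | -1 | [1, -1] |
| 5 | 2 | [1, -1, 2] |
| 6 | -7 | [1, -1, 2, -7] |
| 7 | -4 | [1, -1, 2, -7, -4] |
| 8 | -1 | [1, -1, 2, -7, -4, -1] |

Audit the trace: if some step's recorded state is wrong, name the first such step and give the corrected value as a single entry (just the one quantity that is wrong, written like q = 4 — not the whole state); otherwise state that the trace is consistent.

no error

Step 1: push -7: top = -7 — matches.
Step 2: push -8: top = -8 — verified.
Step 3: -7 - -8 = 1 — verified.
Step 4: push -1: top = -1 — agrees with the trace.
Step 5: push 2: top = 2 — same as recorded.
Step 6: push -7: top = -7 — agrees with the trace.
Step 7: push -4: top = -4 — exactly as logged.
Step 8: push -1: top = -1 — exactly as logged.
Each recorded entry agrees with the recomputation.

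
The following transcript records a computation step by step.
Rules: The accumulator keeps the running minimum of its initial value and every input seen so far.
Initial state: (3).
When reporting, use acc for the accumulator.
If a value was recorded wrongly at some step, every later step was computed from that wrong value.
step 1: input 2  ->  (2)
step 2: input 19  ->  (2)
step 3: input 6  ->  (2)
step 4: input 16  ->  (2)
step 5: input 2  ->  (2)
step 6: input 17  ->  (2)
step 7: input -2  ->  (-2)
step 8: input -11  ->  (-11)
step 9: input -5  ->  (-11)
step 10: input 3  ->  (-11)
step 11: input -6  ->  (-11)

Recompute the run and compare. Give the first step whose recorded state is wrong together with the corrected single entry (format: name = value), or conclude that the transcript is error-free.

no error

1. acc = min(3, 2) = 2 (verified)
2. acc = min(2, 19) = 2 (no discrepancy)
3. acc = min(2, 6) = 2 (consistent with the transcript)
4. acc = min(2, 16) = 2 (in agreement)
5. acc = min(2, 2) = 2 (verified)
6. acc = min(2, 17) = 2 (checks out)
7. acc = min(2, -2) = -2 (matches)
8. acc = min(-2, -11) = -11 (no discrepancy)
9. acc = min(-11, -5) = -11 (consistent with the transcript)
10. acc = min(-11, 3) = -11 (confirmed correct)
11. acc = min(-11, -6) = -11 (checks out)
All steps check out; nothing to correct.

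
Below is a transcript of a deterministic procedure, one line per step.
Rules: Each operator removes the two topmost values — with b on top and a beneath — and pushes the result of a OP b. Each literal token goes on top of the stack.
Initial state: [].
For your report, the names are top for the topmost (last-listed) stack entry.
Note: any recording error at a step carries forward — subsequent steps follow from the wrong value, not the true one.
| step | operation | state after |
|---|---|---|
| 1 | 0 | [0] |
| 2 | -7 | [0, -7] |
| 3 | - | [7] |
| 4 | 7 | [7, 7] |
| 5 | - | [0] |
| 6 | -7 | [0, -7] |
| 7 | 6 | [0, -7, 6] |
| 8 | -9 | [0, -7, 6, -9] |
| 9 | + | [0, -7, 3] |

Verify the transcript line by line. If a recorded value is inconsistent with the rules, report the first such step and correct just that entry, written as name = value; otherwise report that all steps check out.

step 9, top = -3

Recomputing the run from the initial state:
step 1: [0]
step 2: [0, -7]
step 3: [7]
step 4: [7, 7]
step 5: [0]
step 6: [0, -7]
step 7: [0, -7, 6]
step 8: [0, -7, 6, -9]
step 9: [0, -7, -3]
The first disagreement with the transcript is at step 9, where the value should be top = -3.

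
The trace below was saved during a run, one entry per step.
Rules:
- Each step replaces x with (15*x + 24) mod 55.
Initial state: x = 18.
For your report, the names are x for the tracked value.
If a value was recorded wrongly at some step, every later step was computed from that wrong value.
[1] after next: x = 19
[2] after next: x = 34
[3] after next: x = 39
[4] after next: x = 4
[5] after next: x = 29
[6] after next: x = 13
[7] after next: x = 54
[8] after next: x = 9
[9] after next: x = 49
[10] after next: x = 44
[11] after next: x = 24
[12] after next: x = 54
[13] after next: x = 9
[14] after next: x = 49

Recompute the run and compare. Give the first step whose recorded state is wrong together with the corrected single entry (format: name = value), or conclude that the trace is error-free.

Recomputing the run from the initial state:
step 1: x = 19
step 2: x = 34
step 3: x = 39
step 4: x = 4
step 5: x = 29
step 6: x = 19
step 7: x = 34
step 8: x = 39
step 9: x = 4
step 10: x = 29
step 11: x = 19
step 12: x = 34
step 13: x = 39
step 14: x = 4
The first disagreement with the trace is at step 6, where the value should be x = 19.

step 6, x = 19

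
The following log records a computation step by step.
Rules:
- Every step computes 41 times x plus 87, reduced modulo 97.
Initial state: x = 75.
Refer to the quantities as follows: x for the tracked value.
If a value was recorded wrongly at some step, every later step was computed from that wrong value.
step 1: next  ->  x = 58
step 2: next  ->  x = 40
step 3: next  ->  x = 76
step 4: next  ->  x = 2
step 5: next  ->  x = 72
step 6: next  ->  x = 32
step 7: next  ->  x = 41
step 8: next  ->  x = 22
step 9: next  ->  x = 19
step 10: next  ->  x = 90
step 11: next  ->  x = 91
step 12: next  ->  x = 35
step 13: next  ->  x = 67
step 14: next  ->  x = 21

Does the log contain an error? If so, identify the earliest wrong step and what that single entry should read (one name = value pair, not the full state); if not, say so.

step 1: x = (41*75 + 87) mod 97 = 58 -> exactly as logged
step 2: x = (41*58 + 87) mod 97 = 40 -> matches
step 3: x = (41*40 + 87) mod 97 = 78 -> first mismatch against the log
The audit stops at step 3: the recorded entry is wrong and should be x = 78.

step 3, x = 78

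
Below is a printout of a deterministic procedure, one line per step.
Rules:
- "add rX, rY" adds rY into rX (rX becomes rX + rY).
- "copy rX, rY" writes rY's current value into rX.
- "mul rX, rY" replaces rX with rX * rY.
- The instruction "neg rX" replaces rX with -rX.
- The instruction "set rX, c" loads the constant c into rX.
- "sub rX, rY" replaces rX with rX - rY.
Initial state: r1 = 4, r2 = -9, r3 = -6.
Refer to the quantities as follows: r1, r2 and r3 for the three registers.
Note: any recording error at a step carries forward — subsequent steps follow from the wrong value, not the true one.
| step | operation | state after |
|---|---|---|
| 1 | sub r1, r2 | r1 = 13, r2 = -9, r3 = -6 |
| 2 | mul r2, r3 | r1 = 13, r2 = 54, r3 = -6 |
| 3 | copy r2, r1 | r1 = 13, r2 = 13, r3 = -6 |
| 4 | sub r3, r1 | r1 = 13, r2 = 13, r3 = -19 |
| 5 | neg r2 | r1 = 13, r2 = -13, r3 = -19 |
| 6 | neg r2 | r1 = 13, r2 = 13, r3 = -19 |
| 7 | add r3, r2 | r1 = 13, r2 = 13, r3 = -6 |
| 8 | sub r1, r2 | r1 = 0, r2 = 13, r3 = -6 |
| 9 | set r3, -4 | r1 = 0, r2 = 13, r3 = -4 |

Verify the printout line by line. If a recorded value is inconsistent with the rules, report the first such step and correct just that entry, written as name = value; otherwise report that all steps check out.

step 1: r1 = 4 - -9 = 13 -> agrees with the printout
step 2: r2 = -9 * -6 = 54 -> no discrepancy
step 3: r2 = 13 -> consistent with the printout
step 4: r3 = -6 - 13 = -19 -> agrees with the printout
step 5: r2 = -(13) = -13 -> checks out
step 6: r2 = -(-13) = 13 -> agrees with the printout
step 7: r3 = -19 + 13 = -6 -> matches
step 8: r1 = 13 - 13 = 0 -> no discrepancy
step 9: r3 = -4 -> verified
Nothing is out of place; the run is error-free.

no error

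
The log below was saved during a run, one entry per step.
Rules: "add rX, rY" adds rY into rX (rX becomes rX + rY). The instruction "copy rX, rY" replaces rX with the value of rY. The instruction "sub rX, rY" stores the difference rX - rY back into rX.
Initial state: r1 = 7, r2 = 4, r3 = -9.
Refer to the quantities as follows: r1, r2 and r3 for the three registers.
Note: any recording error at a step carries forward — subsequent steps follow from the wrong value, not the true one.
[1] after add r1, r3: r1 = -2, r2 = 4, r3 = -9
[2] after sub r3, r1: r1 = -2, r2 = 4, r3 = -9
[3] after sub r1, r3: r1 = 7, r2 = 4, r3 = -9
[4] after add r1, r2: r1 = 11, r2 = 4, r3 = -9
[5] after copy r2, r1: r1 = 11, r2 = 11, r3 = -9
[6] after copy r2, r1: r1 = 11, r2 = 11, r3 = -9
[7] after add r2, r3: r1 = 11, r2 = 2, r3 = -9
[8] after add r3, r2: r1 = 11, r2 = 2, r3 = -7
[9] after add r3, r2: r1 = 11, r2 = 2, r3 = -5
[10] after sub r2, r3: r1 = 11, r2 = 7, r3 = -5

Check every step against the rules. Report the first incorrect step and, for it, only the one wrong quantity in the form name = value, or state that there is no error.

Recomputing the run from the initial state:
step 1: r1 = -2, r2 = 4, r3 = -9
step 2: r1 = -2, r2 = 4, r3 = -7
step 3: r1 = 5, r2 = 4, r3 = -7
step 4: r1 = 9, r2 = 4, r3 = -7
step 5: r1 = 9, r2 = 9, r3 = -7
step 6: r1 = 9, r2 = 9, r3 = -7
step 7: r1 = 9, r2 = 2, r3 = -7
step 8: r1 = 9, r2 = 2, r3 = -5
step 9: r1 = 9, r2 = 2, r3 = -3
step 10: r1 = 9, r2 = 5, r3 = -3
The first disagreement with the log is at step 2, where the value should be r3 = -7.

step 2, r3 = -7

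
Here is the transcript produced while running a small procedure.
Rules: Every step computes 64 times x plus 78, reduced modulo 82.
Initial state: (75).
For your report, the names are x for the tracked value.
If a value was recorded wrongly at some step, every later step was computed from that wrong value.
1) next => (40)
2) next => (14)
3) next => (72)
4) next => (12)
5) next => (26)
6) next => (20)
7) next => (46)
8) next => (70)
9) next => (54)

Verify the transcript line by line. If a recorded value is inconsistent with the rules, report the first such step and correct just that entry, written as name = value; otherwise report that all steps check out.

Step 1: x = (64*75 + 78) mod 82 = 40 — checks out.
Step 2: x = (64*40 + 78) mod 82 = 14 — consistent with the transcript.
Step 3: x = (64*14 + 78) mod 82 = 72 — checks out.
Step 4: x = (64*72 + 78) mod 82 = 12 — agrees with the transcript.
Step 5: x = (64*12 + 78) mod 82 = 26 — consistent with the transcript.
Step 6: x = (64*26 + 78) mod 82 = 20 — checks out.
Step 7: x = (64*20 + 78) mod 82 = 46 — same as recorded.
Step 8: x = (64*46 + 78) mod 82 = 70 — no discrepancy.
Step 9: x = (64*70 + 78) mod 82 = 48 — a discrepancy with the transcript.
Step 9 is the first one off; corrected, x = 48.

step 9, x = 48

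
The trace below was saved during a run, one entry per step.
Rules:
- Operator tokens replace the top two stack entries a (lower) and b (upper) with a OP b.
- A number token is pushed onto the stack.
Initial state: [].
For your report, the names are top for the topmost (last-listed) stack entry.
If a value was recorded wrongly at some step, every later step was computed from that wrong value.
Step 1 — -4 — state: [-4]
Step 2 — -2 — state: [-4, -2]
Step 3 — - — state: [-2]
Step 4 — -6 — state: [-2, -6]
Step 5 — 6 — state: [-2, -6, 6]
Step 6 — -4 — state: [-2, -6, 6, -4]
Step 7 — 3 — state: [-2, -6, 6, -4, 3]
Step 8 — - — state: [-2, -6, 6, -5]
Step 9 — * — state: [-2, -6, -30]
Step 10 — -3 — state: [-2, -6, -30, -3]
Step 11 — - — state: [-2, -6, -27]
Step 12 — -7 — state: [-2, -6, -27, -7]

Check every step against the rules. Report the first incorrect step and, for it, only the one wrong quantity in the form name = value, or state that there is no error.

step 1: push -4: top = -4 -> same as recorded
step 2: push -2: top = -2 -> exactly as logged
step 3: -4 - -2 = -2 -> same as recorded
step 4: push -6: top = -6 -> no discrepancy
step 5: push 6: top = 6 -> no discrepancy
step 6: push -4: top = -4 -> no discrepancy
step 7: push 3: top = 3 -> in agreement
step 8: -4 - 3 = -7 -> this is not what the trace shows
That makes step 8 the first incorrect line — top = -7 is what it should show.

step 8, top = -7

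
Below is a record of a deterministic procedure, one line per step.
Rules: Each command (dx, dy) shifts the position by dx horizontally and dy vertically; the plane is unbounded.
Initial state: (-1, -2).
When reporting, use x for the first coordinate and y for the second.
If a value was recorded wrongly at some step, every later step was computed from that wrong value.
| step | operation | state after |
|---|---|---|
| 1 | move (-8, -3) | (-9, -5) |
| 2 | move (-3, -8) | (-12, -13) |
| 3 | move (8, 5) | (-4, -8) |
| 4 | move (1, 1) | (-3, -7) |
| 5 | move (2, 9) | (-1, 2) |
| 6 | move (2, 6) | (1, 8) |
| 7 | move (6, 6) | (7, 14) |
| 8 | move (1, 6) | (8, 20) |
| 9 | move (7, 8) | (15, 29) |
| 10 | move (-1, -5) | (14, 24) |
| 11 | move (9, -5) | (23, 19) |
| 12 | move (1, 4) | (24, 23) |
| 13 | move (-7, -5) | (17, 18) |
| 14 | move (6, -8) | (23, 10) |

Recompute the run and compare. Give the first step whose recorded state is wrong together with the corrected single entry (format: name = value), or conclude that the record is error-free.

Recomputing the run from the initial state:
step 1: x = -9, y = -5
step 2: x = -12, y = -13
step 3: x = -4, y = -8
step 4: x = -3, y = -7
step 5: x = -1, y = 2
step 6: x = 1, y = 8
step 7: x = 7, y = 14
step 8: x = 8, y = 20
step 9: x = 15, y = 28
step 10: x = 14, y = 23
step 11: x = 23, y = 18
step 12: x = 24, y = 22
step 13: x = 17, y = 17
step 14: x = 23, y = 9
The first disagreement with the record is at step 9, where the value should be y = 28.

step 9, y = 28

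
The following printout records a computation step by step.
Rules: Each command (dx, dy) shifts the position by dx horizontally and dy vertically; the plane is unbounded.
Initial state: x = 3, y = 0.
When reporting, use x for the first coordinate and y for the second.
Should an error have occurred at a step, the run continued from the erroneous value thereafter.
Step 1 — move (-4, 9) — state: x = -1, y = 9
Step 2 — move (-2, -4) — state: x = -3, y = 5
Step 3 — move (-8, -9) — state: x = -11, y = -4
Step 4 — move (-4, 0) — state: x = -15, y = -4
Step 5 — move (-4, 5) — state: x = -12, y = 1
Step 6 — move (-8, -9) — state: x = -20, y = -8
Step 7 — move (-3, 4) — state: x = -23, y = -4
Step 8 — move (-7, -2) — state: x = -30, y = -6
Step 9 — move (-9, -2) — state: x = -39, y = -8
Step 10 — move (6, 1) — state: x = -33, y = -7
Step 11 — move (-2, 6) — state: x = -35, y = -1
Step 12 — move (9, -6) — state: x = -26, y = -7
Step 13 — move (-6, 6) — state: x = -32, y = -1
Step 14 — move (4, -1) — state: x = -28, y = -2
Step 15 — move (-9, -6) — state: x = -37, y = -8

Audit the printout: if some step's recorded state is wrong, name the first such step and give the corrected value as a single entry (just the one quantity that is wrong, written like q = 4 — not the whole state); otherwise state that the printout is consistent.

step 5, x = -19

Recomputing the run from the initial state:
step 1: x = -1, y = 9
step 2: x = -3, y = 5
step 3: x = -11, y = -4
step 4: x = -15, y = -4
step 5: x = -19, y = 1
step 6: x = -27, y = -8
step 7: x = -30, y = -4
step 8: x = -37, y = -6
step 9: x = -46, y = -8
step 10: x = -40, y = -7
step 11: x = -42, y = -1
step 12: x = -33, y = -7
step 13: x = -39, y = -1
step 14: x = -35, y = -2
step 15: x = -44, y = -8
The first disagreement with the printout is at step 5, where the value should be x = -19.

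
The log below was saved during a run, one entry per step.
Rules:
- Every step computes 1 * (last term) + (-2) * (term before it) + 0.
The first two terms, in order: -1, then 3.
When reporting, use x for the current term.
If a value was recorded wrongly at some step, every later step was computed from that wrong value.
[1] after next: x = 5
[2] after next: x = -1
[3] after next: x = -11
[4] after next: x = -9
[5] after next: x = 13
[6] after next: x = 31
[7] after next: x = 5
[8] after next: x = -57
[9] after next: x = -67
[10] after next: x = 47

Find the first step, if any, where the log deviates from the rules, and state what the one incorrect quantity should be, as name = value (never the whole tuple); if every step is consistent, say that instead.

step 1: x = 1*(3) + (-2)*(-1) + (0) = 5 -> no discrepancy
step 2: x = 1*(5) + (-2)*(3) + (0) = -1 -> agrees with the log
step 3: x = 1*(-1) + (-2)*(5) + (0) = -11 -> same as recorded
step 4: x = 1*(-11) + (-2)*(-1) + (0) = -9 -> no discrepancy
step 5: x = 1*(-9) + (-2)*(-11) + (0) = 13 -> same as recorded
step 6: x = 1*(13) + (-2)*(-9) + (0) = 31 -> matches
step 7: x = 1*(31) + (-2)*(13) + (0) = 5 -> checks out
step 8: x = 1*(5) + (-2)*(31) + (0) = -57 -> matches
step 9: x = 1*(-57) + (-2)*(5) + (0) = -67 -> consistent with the log
step 10: x = 1*(-67) + (-2)*(-57) + (0) = 47 -> same as recorded
All steps check out; nothing to correct.

no error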